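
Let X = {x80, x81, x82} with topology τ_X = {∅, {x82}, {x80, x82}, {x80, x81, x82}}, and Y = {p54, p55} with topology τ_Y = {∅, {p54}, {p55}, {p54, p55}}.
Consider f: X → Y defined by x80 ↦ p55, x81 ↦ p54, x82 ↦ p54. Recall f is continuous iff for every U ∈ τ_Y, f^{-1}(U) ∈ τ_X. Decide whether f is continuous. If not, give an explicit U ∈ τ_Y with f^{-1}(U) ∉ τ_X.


f is NOT continuous.

Compute f^{-1}(U) for each U ∈ τ_Y:
  U = ∅: f^{-1}(U) = ∅ ∈ τ_X ✓.
  U = {p54}: f^{-1}(U) = {x81, x82} ∉ τ_X ✗.
  U = {p55}: f^{-1}(U) = {x80} ∉ τ_X ✗.
  U = {p54, p55}: f^{-1}(U) = {x80, x81, x82} ∈ τ_X ✓.
Found U = {p54} with f^{-1}(U) = {x81, x82} not in τ_X. Therefore f is NOT continuous.


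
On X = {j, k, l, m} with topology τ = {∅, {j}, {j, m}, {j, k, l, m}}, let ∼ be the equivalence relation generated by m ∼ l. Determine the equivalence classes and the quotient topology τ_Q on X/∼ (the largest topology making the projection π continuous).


X/∼ = {[j], [k], [l=m]}; |τ_Q| = 3.

Equivalence classes: [j], [k], [l=m].
Quotient map π: X → X/∼ sends j ↦ [j], k ↦ [k], l ↦ [l=m], m ↦ [l=m].
For each subset V ⊆ X/∼, compute π^{-1}(V) ⊆ X and check whether π^{-1}(V) ∈ τ. V is open in τ_Q iff π^{-1}(V) ∈ τ.
  V = {}: π^{-1}(V) = ∅ ∈ τ ✓.
  V = {[j]}: π^{-1}(V) = {j} ∈ τ ✓.
  V = {[k]}: π^{-1}(V) = {k} ∉ τ ✗.
  V = {[j], [k]}: π^{-1}(V) = {j, k} ∉ τ ✗.
  V = {[l=m]}: π^{-1}(V) = {l, m} ∉ τ ✗.
  V = {[j], [l=m]}: π^{-1}(V) = {j, l, m} ∉ τ ✗.
  V = {[k], [l=m]}: π^{-1}(V) = {k, l, m} ∉ τ ✗.
  V = {[j], [k], [l=m]}: π^{-1}(V) = {j, k, l, m} ∈ τ ✓.
Open sets in the quotient: τ_Q = {{}, {[j]}, {[j], [k], [l=m]}} (3 elements).


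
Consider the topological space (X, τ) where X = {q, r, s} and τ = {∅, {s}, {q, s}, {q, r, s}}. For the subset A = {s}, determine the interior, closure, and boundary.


int(A) = {s}, cl(A) = {q, r, s}, ∂A = {q, r}.

Closed sets in (X, τ) are complements of opens:
  closed(X, τ) = {∅, {r}, {q, r}, {q, r, s}}.
int(A) = ⋃ {U ∈ τ : U ⊆ A}. Opens contained in A: ∅, {s}.
Taking the union of these: int(A) = {s}.
cl(A) = ⋂ {C closed : A ⊆ C}. Closed sets containing A: {q, r, s}.
Intersecting these: cl(A) = {q, r, s}.
∂A = cl(A) ∖ int(A) = {q, r, s} ∖ {s} = {q, r}.


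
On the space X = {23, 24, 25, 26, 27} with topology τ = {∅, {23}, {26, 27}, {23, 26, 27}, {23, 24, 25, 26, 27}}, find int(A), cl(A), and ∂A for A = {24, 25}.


int(A) = ∅, cl(A) = {24, 25}, ∂A = {24, 25}.

Closed sets in (X, τ) are complements of opens:
  closed(X, τ) = {∅, {24, 25}, {23, 24, 25}, {24, 25, 26, 27}, {23, 24, 25, 26, 27}}.
int(A) = ⋃ {U ∈ τ : U ⊆ A}. Opens contained in A: ∅.
Taking the union of these: int(A) = ∅.
cl(A) = ⋂ {C closed : A ⊆ C}. Closed sets containing A: {24, 25}, {23, 24, 25}, {24, 25, 26, 27}, {23, 24, 25, 26, 27}.
Intersecting these: cl(A) = {24, 25}.
∂A = cl(A) ∖ int(A) = {24, 25} ∖ ∅ = {24, 25}.


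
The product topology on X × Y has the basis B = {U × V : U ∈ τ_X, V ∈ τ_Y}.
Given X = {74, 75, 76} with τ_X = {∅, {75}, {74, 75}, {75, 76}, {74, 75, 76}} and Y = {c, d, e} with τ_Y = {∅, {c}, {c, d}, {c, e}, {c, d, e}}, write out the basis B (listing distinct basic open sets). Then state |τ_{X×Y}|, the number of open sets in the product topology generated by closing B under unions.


Basis B = {∅ × ∅, {75} × {c}, {74, 75} × {c}, {75} × {c, d}, {75} × {c, e}, {75, 76} × {c}, {74, 75, 76} × {c}, {75} × {c, d, e}, {74, 75} × {c, d}, {74, 75} × {c, e}, {75, 76} × {c, d}, {75, 76} × {c, e}, {74, 75} × {c, d, e}, {74, 75, 76} × {c, d}, {74, 75, 76} × {c, e}, {75, 76} × {c, d, e}, {74, 75, 76} × {c, d, e}}; |τ_{X×Y}| = 48.

Enumerate products U × V with U ∈ τ_X, V ∈ τ_Y (deduplicated):
  ∅ × ∅ = {} (∅)
  {75} × {c} = {(75,c)}
  {74, 75} × {c} = {(74,c), (75,c)}
  {75} × {c, d} = {(75,c), (75,d)}
  {75} × {c, e} = {(75,c), (75,e)}
  {75, 76} × {c} = {(75,c), (76,c)}
  {74, 75, 76} × {c} = {(74,c), (75,c), (76,c)}
  {75} × {c, d, e} = {(75,c), (75,d), (75,e)}
  {74, 75} × {c, d} = {(74,c), (74,d), (75,c), (75,d)}
  {74, 75} × {c, e} = {(74,c), (74,e), (75,c), (75,e)}
  {75, 76} × {c, d} = {(75,c), (75,d), (76,c), (76,d)}
  {75, 76} × {c, e} = {(75,c), (75,e), (76,c), (76,e)}
  {74, 75} × {c, d, e} = {(74,c), (74,d), (74,e), (75,c), (75,d), (75,e)}
  {74, 75, 76} × {c, d} = {(74,c), (74,d), (75,c), (75,d), (76,c), (76,d)}
  {74, 75, 76} × {c, e} = {(74,c), (74,e), (75,c), (75,e), (76,c), (76,e)}
  {75, 76} × {c, d, e} = {(75,c), (75,d), (75,e), (76,c), (76,d), (76,e)}
  {74, 75, 76} × {c, d, e} = {(74,c), (74,d), (74,e), (75,c), (75,d), (75,e), (76,c), (76,d), (76,e)}
These 17 distinct sets form the basis B.
Close under arbitrary unions to get τ_{X×Y}; counting gives |τ_{X×Y}| = 48.


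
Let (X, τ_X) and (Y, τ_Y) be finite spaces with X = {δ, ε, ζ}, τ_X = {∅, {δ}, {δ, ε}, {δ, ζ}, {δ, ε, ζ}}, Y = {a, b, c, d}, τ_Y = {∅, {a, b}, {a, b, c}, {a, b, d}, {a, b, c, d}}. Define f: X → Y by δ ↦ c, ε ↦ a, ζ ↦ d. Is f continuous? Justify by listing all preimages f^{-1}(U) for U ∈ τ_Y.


f is NOT continuous.

Compute f^{-1}(U) for each U ∈ τ_Y:
  U = ∅: f^{-1}(U) = ∅ ∈ τ_X ✓.
  U = {a, b}: f^{-1}(U) = {ε} ∉ τ_X ✗.
  U = {a, b, c}: f^{-1}(U) = {δ, ε} ∈ τ_X ✓.
  U = {a, b, d}: f^{-1}(U) = {ε, ζ} ∉ τ_X ✗.
  U = {a, b, c, d}: f^{-1}(U) = {δ, ε, ζ} ∈ τ_X ✓.
Found U = {a, b} with f^{-1}(U) = {ε} not in τ_X. Therefore f is NOT continuous.


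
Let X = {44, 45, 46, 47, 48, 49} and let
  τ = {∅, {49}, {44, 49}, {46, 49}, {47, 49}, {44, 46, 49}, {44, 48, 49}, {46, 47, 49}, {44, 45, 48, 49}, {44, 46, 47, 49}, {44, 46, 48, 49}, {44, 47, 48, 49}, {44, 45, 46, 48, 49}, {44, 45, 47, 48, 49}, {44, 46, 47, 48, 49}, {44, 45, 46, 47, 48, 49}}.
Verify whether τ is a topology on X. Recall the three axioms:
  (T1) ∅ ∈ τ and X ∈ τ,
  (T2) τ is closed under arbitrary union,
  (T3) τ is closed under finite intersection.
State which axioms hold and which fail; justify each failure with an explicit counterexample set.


τ is NOT a topology on X.

Axiom (T1): ∅ ∈ τ? Yes; X ∈ τ? Yes.
Axiom (T2/T3): check pairwise unions and intersections of members of τ.
Counterexample for (T2): {44, 49} ∪ {47, 49} = {44, 47, 49} ∉ τ. Therefore τ is NOT a topology.


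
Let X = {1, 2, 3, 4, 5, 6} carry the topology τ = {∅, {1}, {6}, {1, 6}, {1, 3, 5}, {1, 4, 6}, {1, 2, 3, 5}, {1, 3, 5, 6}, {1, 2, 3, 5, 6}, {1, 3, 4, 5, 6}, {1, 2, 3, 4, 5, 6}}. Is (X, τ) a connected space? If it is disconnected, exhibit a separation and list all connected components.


(X, τ) is connected.

Find clopen sets (U ∈ τ with X ∖ U ∈ τ):
  U = ∅, X ∖ U = {1, 2, 3, 4, 5, 6} — both open, so U is clopen.
  U = {1, 2, 3, 4, 5, 6}, X ∖ U = ∅ — both open, so U is clopen.
Only trivial clopens (∅ and X) exist, so (X, τ) is connected.
Compute connected components by grouping points that agree on all clopens:
  component: {1, 2, 3, 4, 5, 6}


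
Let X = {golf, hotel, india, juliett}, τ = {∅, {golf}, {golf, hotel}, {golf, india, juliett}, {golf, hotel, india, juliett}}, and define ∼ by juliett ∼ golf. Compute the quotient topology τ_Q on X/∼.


X/∼ = {[golf=juliett], [hotel], [india]}; |τ_Q| = 3.

Equivalence classes: [golf=juliett], [hotel], [india].
Quotient map π: X → X/∼ sends golf ↦ [golf=juliett], hotel ↦ [hotel], india ↦ [india], juliett ↦ [golf=juliett].
For each subset V ⊆ X/∼, compute π^{-1}(V) ⊆ X and check whether π^{-1}(V) ∈ τ. V is open in τ_Q iff π^{-1}(V) ∈ τ.
  V = {}: π^{-1}(V) = ∅ ∈ τ ✓.
  V = {[golf=juliett]}: π^{-1}(V) = {golf, juliett} ∉ τ ✗.
  V = {[hotel]}: π^{-1}(V) = {hotel} ∉ τ ✗.
  V = {[golf=juliett], [hotel]}: π^{-1}(V) = {golf, hotel, juliett} ∉ τ ✗.
  V = {[india]}: π^{-1}(V) = {india} ∉ τ ✗.
  V = {[golf=juliett], [india]}: π^{-1}(V) = {golf, india, juliett} ∈ τ ✓.
  V = {[hotel], [india]}: π^{-1}(V) = {hotel, india} ∉ τ ✗.
  V = {[golf=juliett], [hotel], [india]}: π^{-1}(V) = {golf, hotel, india, juliett} ∈ τ ✓.
Open sets in the quotient: τ_Q = {{}, {[golf=juliett], [india]}, {[golf=juliett], [hotel], [india]}} (3 elements).


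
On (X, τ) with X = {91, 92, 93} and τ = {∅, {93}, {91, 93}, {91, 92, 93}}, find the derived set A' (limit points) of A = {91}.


A' = {92}

For each x ∈ X, list the open sets U ∈ τ with x ∈ U, then check whether U ∩ (A ∖ {x}) ≠ ∅ for every such U.
  x = 91: open {91, 93} ∋ x has {91, 93} ∩ (A ∖ {91}) = ∅, so x is NOT a limit point.
  x = 92: opens ∋ x are {91, 92, 93}; each meets A ∖ {92}, so x IS a limit point.
  x = 93: open {93} ∋ x has {93} ∩ (A ∖ {93}) = ∅, so x is NOT a limit point.
Collecting: A' = {92}.


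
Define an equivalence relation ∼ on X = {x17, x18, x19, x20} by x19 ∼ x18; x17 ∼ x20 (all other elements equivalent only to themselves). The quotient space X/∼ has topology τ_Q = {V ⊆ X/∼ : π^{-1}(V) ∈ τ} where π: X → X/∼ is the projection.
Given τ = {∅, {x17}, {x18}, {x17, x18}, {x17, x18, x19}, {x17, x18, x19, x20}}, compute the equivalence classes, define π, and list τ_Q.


X/∼ = {[x17=x20], [x18=x19]}; |τ_Q| = 2.

Equivalence classes: [x17=x20], [x18=x19].
Quotient map π: X → X/∼ sends x17 ↦ [x17=x20], x18 ↦ [x18=x19], x19 ↦ [x18=x19], x20 ↦ [x17=x20].
For each subset V ⊆ X/∼, compute π^{-1}(V) ⊆ X and check whether π^{-1}(V) ∈ τ. V is open in τ_Q iff π^{-1}(V) ∈ τ.
  V = {}: π^{-1}(V) = ∅ ∈ τ ✓.
  V = {[x17=x20]}: π^{-1}(V) = {x17, x20} ∉ τ ✗.
  V = {[x18=x19]}: π^{-1}(V) = {x18, x19} ∉ τ ✗.
  V = {[x17=x20], [x18=x19]}: π^{-1}(V) = {x17, x18, x19, x20} ∈ τ ✓.
Open sets in the quotient: τ_Q = {{}, {[x17=x20], [x18=x19]}} (2 elements).


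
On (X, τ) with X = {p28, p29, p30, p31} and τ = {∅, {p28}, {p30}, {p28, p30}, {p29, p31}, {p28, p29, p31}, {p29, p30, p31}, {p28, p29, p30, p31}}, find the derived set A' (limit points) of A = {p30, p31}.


A' = {p29}

For each x ∈ X, list the open sets U ∈ τ with x ∈ U, then check whether U ∩ (A ∖ {x}) ≠ ∅ for every such U.
  x = p28: open {p28} ∋ x has {p28} ∩ (A ∖ {p28}) = ∅, so x is NOT a limit point.
  x = p29: opens ∋ x are {p29, p31}, {p28, p29, p31}, {p29, p30, p31}, {p28, p29, p30, p31}; each meets A ∖ {p29}, so x IS a limit point.
  x = p30: open {p30} ∋ x has {p30} ∩ (A ∖ {p30}) = ∅, so x is NOT a limit point.
  x = p31: open {p29, p31} ∋ x has {p29, p31} ∩ (A ∖ {p31}) = ∅, so x is NOT a limit point.
Collecting: A' = {p29}.


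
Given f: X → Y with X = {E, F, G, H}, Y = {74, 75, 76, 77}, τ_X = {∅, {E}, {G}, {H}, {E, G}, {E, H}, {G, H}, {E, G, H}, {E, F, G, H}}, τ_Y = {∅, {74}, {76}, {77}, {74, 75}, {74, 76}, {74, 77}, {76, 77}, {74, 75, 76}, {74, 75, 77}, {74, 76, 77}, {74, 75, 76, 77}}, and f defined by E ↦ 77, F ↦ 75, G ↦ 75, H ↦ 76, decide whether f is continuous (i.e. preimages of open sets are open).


f is NOT continuous.

Compute f^{-1}(U) for each U ∈ τ_Y:
  U = ∅: f^{-1}(U) = ∅ ∈ τ_X ✓.
  U = {74}: f^{-1}(U) = ∅ ∈ τ_X ✓.
  U = {76}: f^{-1}(U) = {H} ∈ τ_X ✓.
  U = {77}: f^{-1}(U) = {E} ∈ τ_X ✓.
  U = {74, 75}: f^{-1}(U) = {F, G} ∉ τ_X ✗.
  U = {74, 76}: f^{-1}(U) = {H} ∈ τ_X ✓.
  U = {74, 77}: f^{-1}(U) = {E} ∈ τ_X ✓.
  U = {76, 77}: f^{-1}(U) = {E, H} ∈ τ_X ✓.
  U = {74, 75, 76}: f^{-1}(U) = {F, G, H} ∉ τ_X ✗.
  U = {74, 75, 77}: f^{-1}(U) = {E, F, G} ∉ τ_X ✗.
  U = {74, 76, 77}: f^{-1}(U) = {E, H} ∈ τ_X ✓.
  U = {74, 75, 76, 77}: f^{-1}(U) = {E, F, G, H} ∈ τ_X ✓.
Found U = {74, 75} with f^{-1}(U) = {F, G} not in τ_X. Therefore f is NOT continuous.


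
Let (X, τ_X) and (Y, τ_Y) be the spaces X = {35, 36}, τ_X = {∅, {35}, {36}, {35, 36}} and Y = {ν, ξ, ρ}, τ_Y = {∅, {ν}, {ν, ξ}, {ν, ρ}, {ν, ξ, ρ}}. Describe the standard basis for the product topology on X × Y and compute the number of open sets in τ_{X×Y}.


Basis B = {∅ × ∅, {35} × {ν}, {36} × {ν}, {35} × {ν, ξ}, {35} × {ν, ρ}, {35, 36} × {ν}, {36} × {ν, ξ}, {36} × {ν, ρ}, {35} × {ν, ξ, ρ}, {36} × {ν, ξ, ρ}, {35, 36} × {ν, ξ}, {35, 36} × {ν, ρ}, {35, 36} × {ν, ξ, ρ}}; |τ_{X×Y}| = 25.

Enumerate products U × V with U ∈ τ_X, V ∈ τ_Y (deduplicated):
  ∅ × ∅ = {} (∅)
  {35} × {ν} = {(35,ν)}
  {36} × {ν} = {(36,ν)}
  {35} × {ν, ξ} = {(35,ν), (35,ξ)}
  {35} × {ν, ρ} = {(35,ν), (35,ρ)}
  {35, 36} × {ν} = {(35,ν), (36,ν)}
  {36} × {ν, ξ} = {(36,ν), (36,ξ)}
  {36} × {ν, ρ} = {(36,ν), (36,ρ)}
  {35} × {ν, ξ, ρ} = {(35,ν), (35,ξ), (35,ρ)}
  {36} × {ν, ξ, ρ} = {(36,ν), (36,ξ), (36,ρ)}
  {35, 36} × {ν, ξ} = {(35,ν), (35,ξ), (36,ν), (36,ξ)}
  {35, 36} × {ν, ρ} = {(35,ν), (35,ρ), (36,ν), (36,ρ)}
  {35, 36} × {ν, ξ, ρ} = {(35,ν), (35,ξ), (35,ρ), (36,ν), (36,ξ), (36,ρ)}
These 13 distinct sets form the basis B.
Close under arbitrary unions to get τ_{X×Y}; counting gives |τ_{X×Y}| = 25.


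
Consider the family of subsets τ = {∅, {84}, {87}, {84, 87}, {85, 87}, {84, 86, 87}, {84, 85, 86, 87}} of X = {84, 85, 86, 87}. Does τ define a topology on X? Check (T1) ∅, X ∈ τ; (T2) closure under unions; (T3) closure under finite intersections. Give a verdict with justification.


τ is NOT a topology on X.

Axiom (T1): ∅ ∈ τ? Yes; X ∈ τ? Yes.
Axiom (T2/T3): check pairwise unions and intersections of members of τ.
Counterexample for (T2): {84} ∪ {85, 87} = {84, 85, 87} ∉ τ. Therefore τ is NOT a topology.


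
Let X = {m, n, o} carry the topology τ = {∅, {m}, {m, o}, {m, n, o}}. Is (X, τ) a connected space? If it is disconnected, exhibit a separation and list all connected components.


(X, τ) is connected.

Find clopen sets (U ∈ τ with X ∖ U ∈ τ):
  U = ∅, X ∖ U = {m, n, o} — both open, so U is clopen.
  U = {m, n, o}, X ∖ U = ∅ — both open, so U is clopen.
Only trivial clopens (∅ and X) exist, so (X, τ) is connected.
Compute connected components by grouping points that agree on all clopens:
  component: {m, n, o}


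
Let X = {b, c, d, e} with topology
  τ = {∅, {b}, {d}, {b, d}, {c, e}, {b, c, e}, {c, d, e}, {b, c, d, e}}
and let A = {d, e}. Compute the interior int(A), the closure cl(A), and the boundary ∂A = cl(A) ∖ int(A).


int(A) = {d}, cl(A) = {c, d, e}, ∂A = {c, e}.

Closed sets in (X, τ) are complements of opens:
  closed(X, τ) = {∅, {b}, {d}, {b, d}, {c, e}, {b, c, e}, {c, d, e}, {b, c, d, e}}.
int(A) = ⋃ {U ∈ τ : U ⊆ A}. Opens contained in A: ∅, {d}.
Taking the union of these: int(A) = {d}.
cl(A) = ⋂ {C closed : A ⊆ C}. Closed sets containing A: {c, d, e}, {b, c, d, e}.
Intersecting these: cl(A) = {c, d, e}.
∂A = cl(A) ∖ int(A) = {c, d, e} ∖ {d} = {c, e}.


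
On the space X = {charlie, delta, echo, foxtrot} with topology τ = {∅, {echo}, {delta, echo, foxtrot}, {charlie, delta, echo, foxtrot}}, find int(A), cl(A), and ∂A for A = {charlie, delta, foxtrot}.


int(A) = ∅, cl(A) = {charlie, delta, foxtrot}, ∂A = {charlie, delta, foxtrot}.

Closed sets in (X, τ) are complements of opens:
  closed(X, τ) = {∅, {charlie}, {charlie, delta, foxtrot}, {charlie, delta, echo, foxtrot}}.
int(A) = ⋃ {U ∈ τ : U ⊆ A}. Opens contained in A: ∅.
Taking the union of these: int(A) = ∅.
cl(A) = ⋂ {C closed : A ⊆ C}. Closed sets containing A: {charlie, delta, foxtrot}, {charlie, delta, echo, foxtrot}.
Intersecting these: cl(A) = {charlie, delta, foxtrot}.
∂A = cl(A) ∖ int(A) = {charlie, delta, foxtrot} ∖ ∅ = {charlie, delta, foxtrot}.


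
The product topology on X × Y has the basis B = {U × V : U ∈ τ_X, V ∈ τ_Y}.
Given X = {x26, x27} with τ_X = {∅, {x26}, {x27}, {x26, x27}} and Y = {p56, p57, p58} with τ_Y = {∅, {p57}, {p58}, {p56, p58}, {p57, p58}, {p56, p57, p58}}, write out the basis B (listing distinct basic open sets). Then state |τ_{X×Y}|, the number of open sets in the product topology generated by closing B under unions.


Basis B = {∅ × ∅, {x26} × {p57}, {x26} × {p58}, {x27} × {p57}, {x27} × {p58}, {x26} × {p56, p58}, {x26} × {p57, p58}, {x26, x27} × {p57}, {x26, x27} × {p58}, {x27} × {p56, p58}, {x27} × {p57, p58}, {x26} × {p56, p57, p58}, {x27} × {p56, p57, p58}, {x26, x27} × {p56, p58}, {x26, x27} × {p57, p58}, {x26, x27} × {p56, p57, p58}}; |τ_{X×Y}| = 36.

Enumerate products U × V with U ∈ τ_X, V ∈ τ_Y (deduplicated):
  ∅ × ∅ = {} (∅)
  {x26} × {p57} = {(x26,p57)}
  {x26} × {p58} = {(x26,p58)}
  {x27} × {p57} = {(x27,p57)}
  {x27} × {p58} = {(x27,p58)}
  {x26} × {p56, p58} = {(x26,p56), (x26,p58)}
  {x26} × {p57, p58} = {(x26,p57), (x26,p58)}
  {x26, x27} × {p57} = {(x26,p57), (x27,p57)}
  {x26, x27} × {p58} = {(x26,p58), (x27,p58)}
  {x27} × {p56, p58} = {(x27,p56), (x27,p58)}
  {x27} × {p57, p58} = {(x27,p57), (x27,p58)}
  {x26} × {p56, p57, p58} = {(x26,p56), (x26,p57), (x26,p58)}
  {x27} × {p56, p57, p58} = {(x27,p56), (x27,p57), (x27,p58)}
  {x26, x27} × {p56, p58} = {(x26,p56), (x26,p58), (x27,p56), (x27,p58)}
  {x26, x27} × {p57, p58} = {(x26,p57), (x26,p58), (x27,p57), (x27,p58)}
  {x26, x27} × {p56, p57, p58} = {(x26,p56), (x26,p57), (x26,p58), (x27,p56), (x27,p57), (x27,p58)}
These 16 distinct sets form the basis B.
Close under arbitrary unions to get τ_{X×Y}; counting gives |τ_{X×Y}| = 36.


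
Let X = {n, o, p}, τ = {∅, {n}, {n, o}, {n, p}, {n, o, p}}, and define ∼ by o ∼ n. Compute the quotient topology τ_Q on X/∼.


X/∼ = {[n=o], [p]}; |τ_Q| = 3.

Equivalence classes: [n=o], [p].
Quotient map π: X → X/∼ sends n ↦ [n=o], o ↦ [n=o], p ↦ [p].
For each subset V ⊆ X/∼, compute π^{-1}(V) ⊆ X and check whether π^{-1}(V) ∈ τ. V is open in τ_Q iff π^{-1}(V) ∈ τ.
  V = {}: π^{-1}(V) = ∅ ∈ τ ✓.
  V = {[n=o]}: π^{-1}(V) = {n, o} ∈ τ ✓.
  V = {[p]}: π^{-1}(V) = {p} ∉ τ ✗.
  V = {[n=o], [p]}: π^{-1}(V) = {n, o, p} ∈ τ ✓.
Open sets in the quotient: τ_Q = {{}, {[n=o]}, {[n=o], [p]}} (3 elements).


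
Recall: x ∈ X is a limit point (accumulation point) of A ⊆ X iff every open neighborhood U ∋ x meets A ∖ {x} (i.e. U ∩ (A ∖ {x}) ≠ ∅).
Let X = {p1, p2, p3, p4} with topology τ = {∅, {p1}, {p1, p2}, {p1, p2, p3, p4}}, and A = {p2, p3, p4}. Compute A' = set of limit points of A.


A' = {p3, p4}

For each x ∈ X, list the open sets U ∈ τ with x ∈ U, then check whether U ∩ (A ∖ {x}) ≠ ∅ for every such U.
  x = p1: open {p1} ∋ x has {p1} ∩ (A ∖ {p1}) = ∅, so x is NOT a limit point.
  x = p2: open {p1, p2} ∋ x has {p1, p2} ∩ (A ∖ {p2}) = ∅, so x is NOT a limit point.
  x = p3: opens ∋ x are {p1, p2, p3, p4}; each meets A ∖ {p3}, so x IS a limit point.
  x = p4: opens ∋ x are {p1, p2, p3, p4}; each meets A ∖ {p4}, so x IS a limit point.
Collecting: A' = {p3, p4}.


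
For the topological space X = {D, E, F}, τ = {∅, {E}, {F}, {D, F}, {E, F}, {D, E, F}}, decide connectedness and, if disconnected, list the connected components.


(X, τ) is disconnected; components = [{E}, {D, F}].

Find clopen sets (U ∈ τ with X ∖ U ∈ τ):
  U = ∅, X ∖ U = {D, E, F} — both open, so U is clopen.
  U = {E}, X ∖ U = {D, F} — both open, so U is clopen.
  U = {D, F}, X ∖ U = {E} — both open, so U is clopen.
  U = {D, E, F}, X ∖ U = ∅ — both open, so U is clopen.
Nontrivial clopen(s) exist: e.g. {D, F}. So (X, τ) is disconnected.
Compute connected components by grouping points that agree on all clopens:
  component: {E}
  component: {D, F}


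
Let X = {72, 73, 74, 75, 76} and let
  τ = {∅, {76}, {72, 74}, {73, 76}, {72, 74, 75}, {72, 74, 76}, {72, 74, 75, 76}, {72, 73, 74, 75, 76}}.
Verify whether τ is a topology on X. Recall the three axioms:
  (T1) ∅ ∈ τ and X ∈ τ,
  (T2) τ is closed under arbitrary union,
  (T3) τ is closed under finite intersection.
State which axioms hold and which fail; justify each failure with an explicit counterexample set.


τ is NOT a topology on X.

Axiom (T1): ∅ ∈ τ? Yes; X ∈ τ? Yes.
Axiom (T2/T3): check pairwise unions and intersections of members of τ.
Counterexample for (T2): {72, 74} ∪ {73, 76} = {72, 73, 74, 76} ∉ τ. Therefore τ is NOT a topology.


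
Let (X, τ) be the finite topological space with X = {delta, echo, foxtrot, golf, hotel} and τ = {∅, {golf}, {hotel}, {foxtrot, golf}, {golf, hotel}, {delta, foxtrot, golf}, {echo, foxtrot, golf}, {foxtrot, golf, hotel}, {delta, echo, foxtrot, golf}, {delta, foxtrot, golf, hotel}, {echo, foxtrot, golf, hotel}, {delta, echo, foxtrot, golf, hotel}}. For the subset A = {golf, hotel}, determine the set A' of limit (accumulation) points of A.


A' = {delta, echo, foxtrot}

For each x ∈ X, list the open sets U ∈ τ with x ∈ U, then check whether U ∩ (A ∖ {x}) ≠ ∅ for every such U.
  x = delta: opens ∋ x are {delta, foxtrot, golf}, {delta, echo, foxtrot, golf}, {delta, foxtrot, golf, hotel}, {delta, echo, foxtrot, golf, hotel}; each meets A ∖ {delta}, so x IS a limit point.
  x = echo: opens ∋ x are {echo, foxtrot, golf}, {delta, echo, foxtrot, golf}, {echo, foxtrot, golf, hotel}, {delta, echo, foxtrot, golf, hotel}; each meets A ∖ {echo}, so x IS a limit point.
  x = foxtrot: opens ∋ x are {foxtrot, golf}, {delta, foxtrot, golf}, {echo, foxtrot, golf}, {foxtrot, golf, hotel}, {delta, echo, foxtrot, golf}, {delta, foxtrot, golf, hotel}, {echo, foxtrot, golf, hotel}, {delta, echo, foxtrot, golf, hotel}; each meets A ∖ {foxtrot}, so x IS a limit point.
  x = golf: open {golf} ∋ x has {golf} ∩ (A ∖ {golf}) = ∅, so x is NOT a limit point.
  x = hotel: open {hotel} ∋ x has {hotel} ∩ (A ∖ {hotel}) = ∅, so x is NOT a limit point.
Collecting: A' = {delta, echo, foxtrot}.


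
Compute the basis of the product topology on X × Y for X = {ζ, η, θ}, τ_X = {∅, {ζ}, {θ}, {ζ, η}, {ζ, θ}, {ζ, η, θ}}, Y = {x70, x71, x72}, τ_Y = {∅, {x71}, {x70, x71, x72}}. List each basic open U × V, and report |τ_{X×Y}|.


Basis B = {∅ × ∅, {ζ} × {x71}, {θ} × {x71}, {ζ, η} × {x71}, {ζ, θ} × {x71}, {ζ} × {x70, x71, x72}, {ζ, η, θ} × {x71}, {θ} × {x70, x71, x72}, {ζ, η} × {x70, x71, x72}, {ζ, θ} × {x70, x71, x72}, {ζ, η, θ} × {x70, x71, x72}}; |τ_{X×Y}| = 18.

Enumerate products U × V with U ∈ τ_X, V ∈ τ_Y (deduplicated):
  ∅ × ∅ = {} (∅)
  {ζ} × {x71} = {(ζ,x71)}
  {θ} × {x71} = {(θ,x71)}
  {ζ, η} × {x71} = {(ζ,x71), (η,x71)}
  {ζ, θ} × {x71} = {(ζ,x71), (θ,x71)}
  {ζ} × {x70, x71, x72} = {(ζ,x70), (ζ,x71), (ζ,x72)}
  {ζ, η, θ} × {x71} = {(ζ,x71), (η,x71), (θ,x71)}
  {θ} × {x70, x71, x72} = {(θ,x70), (θ,x71), (θ,x72)}
  {ζ, η} × {x70, x71, x72} = {(ζ,x70), (ζ,x71), (ζ,x72), (η,x70), (η,x71), (η,x72)}
  {ζ, θ} × {x70, x71, x72} = {(ζ,x70), (ζ,x71), (ζ,x72), (θ,x70), (θ,x71), (θ,x72)}
  {ζ, η, θ} × {x70, x71, x72} = {(ζ,x70), (ζ,x71), (ζ,x72), (η,x70), (η,x71), (η,x72), (θ,x70), (θ,x71), (θ,x72)}
These 11 distinct sets form the basis B.
Close under arbitrary unions to get τ_{X×Y}; counting gives |τ_{X×Y}| = 18.


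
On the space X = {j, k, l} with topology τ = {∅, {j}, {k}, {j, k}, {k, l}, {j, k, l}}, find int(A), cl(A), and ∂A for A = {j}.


int(A) = {j}, cl(A) = {j}, ∂A = ∅.

Closed sets in (X, τ) are complements of opens:
  closed(X, τ) = {∅, {j}, {l}, {j, l}, {k, l}, {j, k, l}}.
int(A) = ⋃ {U ∈ τ : U ⊆ A}. Opens contained in A: ∅, {j}.
Taking the union of these: int(A) = {j}.
cl(A) = ⋂ {C closed : A ⊆ C}. Closed sets containing A: {j}, {j, l}, {j, k, l}.
Intersecting these: cl(A) = {j}.
∂A = cl(A) ∖ int(A) = {j} ∖ {j} = ∅.


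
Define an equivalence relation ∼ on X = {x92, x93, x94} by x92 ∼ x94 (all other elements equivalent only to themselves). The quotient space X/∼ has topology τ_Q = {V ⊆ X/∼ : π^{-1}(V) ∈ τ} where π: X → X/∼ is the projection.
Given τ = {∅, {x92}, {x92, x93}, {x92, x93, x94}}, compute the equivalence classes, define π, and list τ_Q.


X/∼ = {[x92=x94], [x93]}; |τ_Q| = 2.

Equivalence classes: [x92=x94], [x93].
Quotient map π: X → X/∼ sends x92 ↦ [x92=x94], x93 ↦ [x93], x94 ↦ [x92=x94].
For each subset V ⊆ X/∼, compute π^{-1}(V) ⊆ X and check whether π^{-1}(V) ∈ τ. V is open in τ_Q iff π^{-1}(V) ∈ τ.
  V = {}: π^{-1}(V) = ∅ ∈ τ ✓.
  V = {[x92=x94]}: π^{-1}(V) = {x92, x94} ∉ τ ✗.
  V = {[x93]}: π^{-1}(V) = {x93} ∉ τ ✗.
  V = {[x92=x94], [x93]}: π^{-1}(V) = {x92, x93, x94} ∈ τ ✓.
Open sets in the quotient: τ_Q = {{}, {[x92=x94], [x93]}} (2 elements).


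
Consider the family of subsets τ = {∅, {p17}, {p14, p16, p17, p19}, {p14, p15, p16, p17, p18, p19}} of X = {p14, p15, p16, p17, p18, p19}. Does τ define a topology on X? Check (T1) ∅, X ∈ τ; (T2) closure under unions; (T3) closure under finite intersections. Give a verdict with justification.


τ IS a topology on X.

Axiom (T1): ∅ ∈ τ? Yes; X ∈ τ? Yes.
Axiom (T2/T3): check pairwise unions and intersections of members of τ.
All pairwise intersections and unions checked — each lies in τ. Therefore τ satisfies (T1), (T2), (T3): it IS a topology on X.


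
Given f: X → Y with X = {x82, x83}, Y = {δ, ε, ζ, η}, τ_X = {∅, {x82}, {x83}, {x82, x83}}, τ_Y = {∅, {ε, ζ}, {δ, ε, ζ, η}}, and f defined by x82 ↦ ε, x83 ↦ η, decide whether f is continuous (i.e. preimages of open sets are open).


f IS continuous.

Compute f^{-1}(U) for each U ∈ τ_Y:
  U = ∅: f^{-1}(U) = ∅ ∈ τ_X ✓.
  U = {ε, ζ}: f^{-1}(U) = {x82} ∈ τ_X ✓.
  U = {δ, ε, ζ, η}: f^{-1}(U) = {x82, x83} ∈ τ_X ✓.
Every preimage lies in τ_X, so f IS continuous.


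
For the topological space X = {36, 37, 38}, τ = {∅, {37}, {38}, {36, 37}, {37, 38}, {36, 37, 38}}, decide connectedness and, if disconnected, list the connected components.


(X, τ) is disconnected; components = [{38}, {36, 37}].

Find clopen sets (U ∈ τ with X ∖ U ∈ τ):
  U = ∅, X ∖ U = {36, 37, 38} — both open, so U is clopen.
  U = {38}, X ∖ U = {36, 37} — both open, so U is clopen.
  U = {36, 37}, X ∖ U = {38} — both open, so U is clopen.
  U = {36, 37, 38}, X ∖ U = ∅ — both open, so U is clopen.
Nontrivial clopen(s) exist: e.g. {36, 37}. So (X, τ) is disconnected.
Compute connected components by grouping points that agree on all clopens:
  component: {38}
  component: {36, 37}


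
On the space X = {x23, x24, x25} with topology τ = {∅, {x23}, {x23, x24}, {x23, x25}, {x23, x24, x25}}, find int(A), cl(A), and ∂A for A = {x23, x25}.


int(A) = {x23, x25}, cl(A) = {x23, x24, x25}, ∂A = {x24}.

Closed sets in (X, τ) are complements of opens:
  closed(X, τ) = {∅, {x24}, {x25}, {x24, x25}, {x23, x24, x25}}.
int(A) = ⋃ {U ∈ τ : U ⊆ A}. Opens contained in A: ∅, {x23}, {x23, x25}.
Taking the union of these: int(A) = {x23, x25}.
cl(A) = ⋂ {C closed : A ⊆ C}. Closed sets containing A: {x23, x24, x25}.
Intersecting these: cl(A) = {x23, x24, x25}.
∂A = cl(A) ∖ int(A) = {x23, x24, x25} ∖ {x23, x25} = {x24}.


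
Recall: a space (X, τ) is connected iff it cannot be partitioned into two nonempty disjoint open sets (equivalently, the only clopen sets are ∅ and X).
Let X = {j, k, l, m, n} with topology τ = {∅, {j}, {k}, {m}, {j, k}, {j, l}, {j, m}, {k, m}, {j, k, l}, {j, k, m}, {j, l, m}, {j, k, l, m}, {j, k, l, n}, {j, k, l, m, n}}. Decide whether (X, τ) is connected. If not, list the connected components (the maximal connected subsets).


(X, τ) is disconnected; components = [{m}, {j, k, l, n}].

Find clopen sets (U ∈ τ with X ∖ U ∈ τ):
  U = ∅, X ∖ U = {j, k, l, m, n} — both open, so U is clopen.
  U = {m}, X ∖ U = {j, k, l, n} — both open, so U is clopen.
  U = {j, k, l, n}, X ∖ U = {m} — both open, so U is clopen.
  U = {j, k, l, m, n}, X ∖ U = ∅ — both open, so U is clopen.
Nontrivial clopen(s) exist: e.g. {j, k, l, n}. So (X, τ) is disconnected.
Compute connected components by grouping points that agree on all clopens:
  component: {m}
  component: {j, k, l, n}


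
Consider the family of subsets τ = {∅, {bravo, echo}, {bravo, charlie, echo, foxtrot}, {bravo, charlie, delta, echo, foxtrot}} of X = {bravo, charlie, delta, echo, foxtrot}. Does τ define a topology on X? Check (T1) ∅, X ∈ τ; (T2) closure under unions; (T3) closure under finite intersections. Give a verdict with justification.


τ IS a topology on X.

Axiom (T1): ∅ ∈ τ? Yes; X ∈ τ? Yes.
Axiom (T2/T3): check pairwise unions and intersections of members of τ.
All pairwise intersections and unions checked — each lies in τ. Therefore τ satisfies (T1), (T2), (T3): it IS a topology on X.


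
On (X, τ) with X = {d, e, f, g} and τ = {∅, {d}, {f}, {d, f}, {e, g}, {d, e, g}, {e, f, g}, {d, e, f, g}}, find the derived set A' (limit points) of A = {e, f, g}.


A' = {e, g}

For each x ∈ X, list the open sets U ∈ τ with x ∈ U, then check whether U ∩ (A ∖ {x}) ≠ ∅ for every such U.
  x = d: open {d} ∋ x has {d} ∩ (A ∖ {d}) = ∅, so x is NOT a limit point.
  x = e: opens ∋ x are {e, g}, {d, e, g}, {e, f, g}, {d, e, f, g}; each meets A ∖ {e}, so x IS a limit point.
  x = f: open {f} ∋ x has {f} ∩ (A ∖ {f}) = ∅, so x is NOT a limit point.
  x = g: opens ∋ x are {e, g}, {d, e, g}, {e, f, g}, {d, e, f, g}; each meets A ∖ {g}, so x IS a limit point.
Collecting: A' = {e, g}.


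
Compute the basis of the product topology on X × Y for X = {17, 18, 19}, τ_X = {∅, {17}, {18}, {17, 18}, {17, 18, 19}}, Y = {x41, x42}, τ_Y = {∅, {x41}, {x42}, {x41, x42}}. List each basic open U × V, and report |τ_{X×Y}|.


Basis B = {∅ × ∅, {17} × {x41}, {17} × {x42}, {18} × {x41}, {18} × {x42}, {17} × {x41, x42}, {17, 18} × {x41}, {17, 18} × {x42}, {18} × {x41, x42}, {17, 18, 19} × {x41}, {17, 18, 19} × {x42}, {17, 18} × {x41, x42}, {17, 18, 19} × {x41, x42}}; |τ_{X×Y}| = 25.

Enumerate products U × V with U ∈ τ_X, V ∈ τ_Y (deduplicated):
  ∅ × ∅ = {} (∅)
  {17} × {x41} = {(17,x41)}
  {17} × {x42} = {(17,x42)}
  {18} × {x41} = {(18,x41)}
  {18} × {x42} = {(18,x42)}
  {17} × {x41, x42} = {(17,x41), (17,x42)}
  {17, 18} × {x41} = {(17,x41), (18,x41)}
  {17, 18} × {x42} = {(17,x42), (18,x42)}
  {18} × {x41, x42} = {(18,x41), (18,x42)}
  {17, 18, 19} × {x41} = {(17,x41), (18,x41), (19,x41)}
  {17, 18, 19} × {x42} = {(17,x42), (18,x42), (19,x42)}
  {17, 18} × {x41, x42} = {(17,x41), (17,x42), (18,x41), (18,x42)}
  {17, 18, 19} × {x41, x42} = {(17,x41), (17,x42), (18,x41), (18,x42), (19,x41), (19,x42)}
These 13 distinct sets form the basis B.
Close under arbitrary unions to get τ_{X×Y}; counting gives |τ_{X×Y}| = 25.


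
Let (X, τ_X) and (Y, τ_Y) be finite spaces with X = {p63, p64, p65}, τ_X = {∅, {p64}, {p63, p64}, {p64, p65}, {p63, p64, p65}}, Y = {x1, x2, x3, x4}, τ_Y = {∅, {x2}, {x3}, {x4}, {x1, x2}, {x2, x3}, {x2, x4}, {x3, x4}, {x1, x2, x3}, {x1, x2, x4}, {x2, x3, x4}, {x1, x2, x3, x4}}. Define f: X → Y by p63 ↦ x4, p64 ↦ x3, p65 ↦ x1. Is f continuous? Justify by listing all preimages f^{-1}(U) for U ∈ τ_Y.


f is NOT continuous.

Compute f^{-1}(U) for each U ∈ τ_Y:
  U = ∅: f^{-1}(U) = ∅ ∈ τ_X ✓.
  U = {x2}: f^{-1}(U) = ∅ ∈ τ_X ✓.
  U = {x3}: f^{-1}(U) = {p64} ∈ τ_X ✓.
  U = {x4}: f^{-1}(U) = {p63} ∉ τ_X ✗.
  U = {x1, x2}: f^{-1}(U) = {p65} ∉ τ_X ✗.
  U = {x2, x3}: f^{-1}(U) = {p64} ∈ τ_X ✓.
  U = {x2, x4}: f^{-1}(U) = {p63} ∉ τ_X ✗.
  U = {x3, x4}: f^{-1}(U) = {p63, p64} ∈ τ_X ✓.
  U = {x1, x2, x3}: f^{-1}(U) = {p64, p65} ∈ τ_X ✓.
  U = {x1, x2, x4}: f^{-1}(U) = {p63, p65} ∉ τ_X ✗.
  U = {x2, x3, x4}: f^{-1}(U) = {p63, p64} ∈ τ_X ✓.
  U = {x1, x2, x3, x4}: f^{-1}(U) = {p63, p64, p65} ∈ τ_X ✓.
Found U = {x4} with f^{-1}(U) = {p63} not in τ_X. Therefore f is NOT continuous.


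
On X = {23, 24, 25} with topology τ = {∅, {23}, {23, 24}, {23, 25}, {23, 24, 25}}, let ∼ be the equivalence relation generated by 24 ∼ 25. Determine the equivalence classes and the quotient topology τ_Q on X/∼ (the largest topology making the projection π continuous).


X/∼ = {[23], [24=25]}; |τ_Q| = 3.

Equivalence classes: [23], [24=25].
Quotient map π: X → X/∼ sends 23 ↦ [23], 24 ↦ [24=25], 25 ↦ [24=25].
For each subset V ⊆ X/∼, compute π^{-1}(V) ⊆ X and check whether π^{-1}(V) ∈ τ. V is open in τ_Q iff π^{-1}(V) ∈ τ.
  V = {}: π^{-1}(V) = ∅ ∈ τ ✓.
  V = {[23]}: π^{-1}(V) = {23} ∈ τ ✓.
  V = {[24=25]}: π^{-1}(V) = {24, 25} ∉ τ ✗.
  V = {[23], [24=25]}: π^{-1}(V) = {23, 24, 25} ∈ τ ✓.
Open sets in the quotient: τ_Q = {{}, {[23]}, {[23], [24=25]}} (3 elements).


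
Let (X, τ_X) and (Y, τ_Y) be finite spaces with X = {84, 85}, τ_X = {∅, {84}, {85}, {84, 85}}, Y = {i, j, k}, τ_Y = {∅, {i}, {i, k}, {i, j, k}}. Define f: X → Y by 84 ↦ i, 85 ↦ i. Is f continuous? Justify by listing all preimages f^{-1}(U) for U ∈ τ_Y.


f IS continuous.

Compute f^{-1}(U) for each U ∈ τ_Y:
  U = ∅: f^{-1}(U) = ∅ ∈ τ_X ✓.
  U = {i}: f^{-1}(U) = {84, 85} ∈ τ_X ✓.
  U = {i, k}: f^{-1}(U) = {84, 85} ∈ τ_X ✓.
  U = {i, j, k}: f^{-1}(U) = {84, 85} ∈ τ_X ✓.
Every preimage lies in τ_X, so f IS continuous.


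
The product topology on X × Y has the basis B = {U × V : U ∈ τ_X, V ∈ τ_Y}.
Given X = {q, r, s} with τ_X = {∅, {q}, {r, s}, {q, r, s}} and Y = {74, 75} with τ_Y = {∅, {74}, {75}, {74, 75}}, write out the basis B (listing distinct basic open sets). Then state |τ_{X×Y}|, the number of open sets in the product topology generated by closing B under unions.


Basis B = {∅ × ∅, {q} × {74}, {q} × {75}, {q} × {74, 75}, {r, s} × {74}, {r, s} × {75}, {q, r, s} × {74}, {q, r, s} × {75}, {r, s} × {74, 75}, {q, r, s} × {74, 75}}; |τ_{X×Y}| = 16.

Enumerate products U × V with U ∈ τ_X, V ∈ τ_Y (deduplicated):
  ∅ × ∅ = {} (∅)
  {q} × {74} = {(q,74)}
  {q} × {75} = {(q,75)}
  {q} × {74, 75} = {(q,74), (q,75)}
  {r, s} × {74} = {(r,74), (s,74)}
  {r, s} × {75} = {(r,75), (s,75)}
  {q, r, s} × {74} = {(q,74), (r,74), (s,74)}
  {q, r, s} × {75} = {(q,75), (r,75), (s,75)}
  {r, s} × {74, 75} = {(r,74), (r,75), (s,74), (s,75)}
  {q, r, s} × {74, 75} = {(q,74), (q,75), (r,74), (r,75), (s,74), (s,75)}
These 10 distinct sets form the basis B.
Close under arbitrary unions to get τ_{X×Y}; counting gives |τ_{X×Y}| = 16.


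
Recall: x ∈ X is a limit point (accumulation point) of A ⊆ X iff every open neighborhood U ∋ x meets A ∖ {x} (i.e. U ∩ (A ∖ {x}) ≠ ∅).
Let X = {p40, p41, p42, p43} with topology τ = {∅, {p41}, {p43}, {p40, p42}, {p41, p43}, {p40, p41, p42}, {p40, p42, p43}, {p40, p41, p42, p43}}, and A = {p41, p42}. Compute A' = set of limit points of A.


A' = {p40}

For each x ∈ X, list the open sets U ∈ τ with x ∈ U, then check whether U ∩ (A ∖ {x}) ≠ ∅ for every such U.
  x = p40: opens ∋ x are {p40, p42}, {p40, p41, p42}, {p40, p42, p43}, {p40, p41, p42, p43}; each meets A ∖ {p40}, so x IS a limit point.
  x = p41: open {p41} ∋ x has {p41} ∩ (A ∖ {p41}) = ∅, so x is NOT a limit point.
  x = p42: open {p40, p42} ∋ x has {p40, p42} ∩ (A ∖ {p42}) = ∅, so x is NOT a limit point.
  x = p43: open {p43} ∋ x has {p43} ∩ (A ∖ {p43}) = ∅, so x is NOT a limit point.
Collecting: A' = {p40}.


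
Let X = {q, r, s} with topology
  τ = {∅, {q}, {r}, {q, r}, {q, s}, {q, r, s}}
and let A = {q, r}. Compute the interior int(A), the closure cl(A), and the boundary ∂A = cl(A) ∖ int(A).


int(A) = {q, r}, cl(A) = {q, r, s}, ∂A = {s}.

Closed sets in (X, τ) are complements of opens:
  closed(X, τ) = {∅, {r}, {s}, {q, s}, {r, s}, {q, r, s}}.
int(A) = ⋃ {U ∈ τ : U ⊆ A}. Opens contained in A: ∅, {q}, {r}, {q, r}.
Taking the union of these: int(A) = {q, r}.
cl(A) = ⋂ {C closed : A ⊆ C}. Closed sets containing A: {q, r, s}.
Intersecting these: cl(A) = {q, r, s}.
∂A = cl(A) ∖ int(A) = {q, r, s} ∖ {q, r} = {s}.


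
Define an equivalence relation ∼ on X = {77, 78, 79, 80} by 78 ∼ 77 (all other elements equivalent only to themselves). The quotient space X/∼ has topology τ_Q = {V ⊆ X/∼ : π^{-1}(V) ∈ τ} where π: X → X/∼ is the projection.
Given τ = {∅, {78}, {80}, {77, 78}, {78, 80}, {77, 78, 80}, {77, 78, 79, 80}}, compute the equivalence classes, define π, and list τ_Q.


X/∼ = {[77=78], [79], [80]}; |τ_Q| = 5.

Equivalence classes: [77=78], [79], [80].
Quotient map π: X → X/∼ sends 77 ↦ [77=78], 78 ↦ [77=78], 79 ↦ [79], 80 ↦ [80].
For each subset V ⊆ X/∼, compute π^{-1}(V) ⊆ X and check whether π^{-1}(V) ∈ τ. V is open in τ_Q iff π^{-1}(V) ∈ τ.
  V = {}: π^{-1}(V) = ∅ ∈ τ ✓.
  V = {[77=78]}: π^{-1}(V) = {77, 78} ∈ τ ✓.
  V = {[79]}: π^{-1}(V) = {79} ∉ τ ✗.
  V = {[77=78], [79]}: π^{-1}(V) = {77, 78, 79} ∉ τ ✗.
  V = {[80]}: π^{-1}(V) = {80} ∈ τ ✓.
  V = {[77=78], [80]}: π^{-1}(V) = {77, 78, 80} ∈ τ ✓.
  V = {[79], [80]}: π^{-1}(V) = {79, 80} ∉ τ ✗.
  V = {[77=78], [79], [80]}: π^{-1}(V) = {77, 78, 79, 80} ∈ τ ✓.
Open sets in the quotient: τ_Q = {{}, {[77=78]}, {[80]}, {[77=78], [80]}, {[77=78], [79], [80]}} (5 elements).


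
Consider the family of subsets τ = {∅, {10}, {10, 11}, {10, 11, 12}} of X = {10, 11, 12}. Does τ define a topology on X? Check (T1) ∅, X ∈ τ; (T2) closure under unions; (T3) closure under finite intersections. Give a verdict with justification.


τ IS a topology on X.

Axiom (T1): ∅ ∈ τ? Yes; X ∈ τ? Yes.
Axiom (T2/T3): check pairwise unions and intersections of members of τ.
All pairwise intersections and unions checked — each lies in τ. Therefore τ satisfies (T1), (T2), (T3): it IS a topology on X.


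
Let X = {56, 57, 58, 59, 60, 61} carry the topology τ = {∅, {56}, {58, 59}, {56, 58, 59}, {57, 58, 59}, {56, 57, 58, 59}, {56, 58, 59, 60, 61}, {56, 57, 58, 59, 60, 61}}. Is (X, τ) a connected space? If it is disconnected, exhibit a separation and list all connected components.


(X, τ) is connected.

Find clopen sets (U ∈ τ with X ∖ U ∈ τ):
  U = ∅, X ∖ U = {56, 57, 58, 59, 60, 61} — both open, so U is clopen.
  U = {56, 57, 58, 59, 60, 61}, X ∖ U = ∅ — both open, so U is clopen.
Only trivial clopens (∅ and X) exist, so (X, τ) is connected.
Compute connected components by grouping points that agree on all clopens:
  component: {56, 57, 58, 59, 60, 61}


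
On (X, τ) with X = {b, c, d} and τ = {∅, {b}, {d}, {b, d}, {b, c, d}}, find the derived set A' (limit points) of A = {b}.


A' = {c}

For each x ∈ X, list the open sets U ∈ τ with x ∈ U, then check whether U ∩ (A ∖ {x}) ≠ ∅ for every such U.
  x = b: open {b} ∋ x has {b} ∩ (A ∖ {b}) = ∅, so x is NOT a limit point.
  x = c: opens ∋ x are {b, c, d}; each meets A ∖ {c}, so x IS a limit point.
  x = d: open {d} ∋ x has {d} ∩ (A ∖ {d}) = ∅, so x is NOT a limit point.
Collecting: A' = {c}.


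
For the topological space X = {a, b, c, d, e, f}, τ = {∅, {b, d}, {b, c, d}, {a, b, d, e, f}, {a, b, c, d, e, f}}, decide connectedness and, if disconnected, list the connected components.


(X, τ) is connected.

Find clopen sets (U ∈ τ with X ∖ U ∈ τ):
  U = ∅, X ∖ U = {a, b, c, d, e, f} — both open, so U is clopen.
  U = {a, b, c, d, e, f}, X ∖ U = ∅ — both open, so U is clopen.
Only trivial clopens (∅ and X) exist, so (X, τ) is connected.
Compute connected components by grouping points that agree on all clopens:
  component: {a, b, c, d, e, f}


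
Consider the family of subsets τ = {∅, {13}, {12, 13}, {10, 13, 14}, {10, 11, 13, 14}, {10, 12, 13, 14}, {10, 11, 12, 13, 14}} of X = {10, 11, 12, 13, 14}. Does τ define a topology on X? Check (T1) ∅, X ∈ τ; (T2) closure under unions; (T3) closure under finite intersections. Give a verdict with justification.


τ IS a topology on X.

Axiom (T1): ∅ ∈ τ? Yes; X ∈ τ? Yes.
Axiom (T2/T3): check pairwise unions and intersections of members of τ.
All pairwise intersections and unions checked — each lies in τ. Therefore τ satisfies (T1), (T2), (T3): it IS a topology on X.
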